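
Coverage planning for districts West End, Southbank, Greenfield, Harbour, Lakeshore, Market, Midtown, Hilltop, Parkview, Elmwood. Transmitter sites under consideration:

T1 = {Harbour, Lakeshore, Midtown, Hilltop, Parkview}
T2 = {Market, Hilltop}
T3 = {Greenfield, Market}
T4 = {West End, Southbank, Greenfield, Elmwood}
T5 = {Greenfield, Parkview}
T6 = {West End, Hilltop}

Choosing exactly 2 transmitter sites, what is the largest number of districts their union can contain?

Choosing T1, T4 covers {West End, Southbank, Greenfield, Harbour, Lakeshore, Midtown, Hilltop, Parkview, Elmwood} — 9 districts.
No choice of 2 transmitter sites does better; here Market is left uncovered.

9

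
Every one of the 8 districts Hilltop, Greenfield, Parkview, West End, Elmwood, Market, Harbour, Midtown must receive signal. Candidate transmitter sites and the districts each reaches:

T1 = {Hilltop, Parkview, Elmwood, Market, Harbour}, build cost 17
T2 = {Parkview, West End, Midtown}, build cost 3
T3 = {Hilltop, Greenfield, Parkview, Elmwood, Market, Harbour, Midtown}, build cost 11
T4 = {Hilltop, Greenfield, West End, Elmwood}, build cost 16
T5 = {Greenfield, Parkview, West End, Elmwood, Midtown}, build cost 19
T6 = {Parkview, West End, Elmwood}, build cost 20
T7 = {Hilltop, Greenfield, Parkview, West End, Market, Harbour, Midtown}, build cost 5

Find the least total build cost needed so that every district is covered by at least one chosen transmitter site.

14

T2, T3 cover every district at build cost 3 + 11 = 14.
Any cover uses at least 2 transmitter sites; among all covering selections none totals below 14.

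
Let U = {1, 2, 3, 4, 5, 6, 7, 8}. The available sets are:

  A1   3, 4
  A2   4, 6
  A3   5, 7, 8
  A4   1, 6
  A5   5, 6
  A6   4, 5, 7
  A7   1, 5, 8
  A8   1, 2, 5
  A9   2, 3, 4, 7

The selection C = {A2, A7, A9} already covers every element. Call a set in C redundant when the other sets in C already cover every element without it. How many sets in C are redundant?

Drop A2: 6 uncovered — not redundant.
Drop A7: 1, 5, 8 uncovered — not redundant.
Drop A9: 2, 3, 7 uncovered — not redundant.
None of the sets in C is redundant.

0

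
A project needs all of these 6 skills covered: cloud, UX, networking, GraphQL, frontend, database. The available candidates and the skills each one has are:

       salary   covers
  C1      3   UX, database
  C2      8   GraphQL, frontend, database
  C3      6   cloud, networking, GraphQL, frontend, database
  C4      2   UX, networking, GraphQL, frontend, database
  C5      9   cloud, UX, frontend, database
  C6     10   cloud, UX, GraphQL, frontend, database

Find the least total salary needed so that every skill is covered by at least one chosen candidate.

C3, C4 cover every skill at salary 6 + 2 = 8.
Any cover uses at least 2 candidates; among all covering selections none totals below 8.

8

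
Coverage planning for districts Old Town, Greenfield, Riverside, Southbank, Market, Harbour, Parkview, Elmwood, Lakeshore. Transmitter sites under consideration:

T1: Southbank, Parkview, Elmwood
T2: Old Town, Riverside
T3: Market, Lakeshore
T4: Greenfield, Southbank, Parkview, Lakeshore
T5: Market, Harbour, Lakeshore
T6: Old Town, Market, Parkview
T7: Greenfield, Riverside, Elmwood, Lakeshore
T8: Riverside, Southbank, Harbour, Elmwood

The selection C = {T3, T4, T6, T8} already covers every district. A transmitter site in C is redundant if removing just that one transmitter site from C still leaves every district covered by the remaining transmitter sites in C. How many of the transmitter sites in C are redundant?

1

Drop T3: the rest still cover every district — redundant.
Drop T4: Greenfield uncovered — not redundant.
Drop T6: Old Town uncovered — not redundant.
Drop T8: Riverside, Harbour, Elmwood uncovered — not redundant.
1 redundant: T3.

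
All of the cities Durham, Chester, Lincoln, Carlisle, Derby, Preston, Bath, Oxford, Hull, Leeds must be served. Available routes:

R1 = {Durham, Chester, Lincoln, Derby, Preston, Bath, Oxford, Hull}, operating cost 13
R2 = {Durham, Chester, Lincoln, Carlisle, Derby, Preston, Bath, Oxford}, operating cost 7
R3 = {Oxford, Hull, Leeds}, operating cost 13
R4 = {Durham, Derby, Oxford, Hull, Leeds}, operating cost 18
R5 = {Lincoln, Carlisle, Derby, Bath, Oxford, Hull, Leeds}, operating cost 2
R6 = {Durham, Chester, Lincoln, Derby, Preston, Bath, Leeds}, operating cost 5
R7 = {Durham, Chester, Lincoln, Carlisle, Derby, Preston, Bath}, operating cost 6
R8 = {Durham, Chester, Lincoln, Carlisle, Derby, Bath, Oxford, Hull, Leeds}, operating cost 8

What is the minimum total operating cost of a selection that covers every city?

7

R5, R6 cover every city at operating cost 2 + 5 = 7.
Any cover uses at least 2 routes; among all covering selections none totals below 7.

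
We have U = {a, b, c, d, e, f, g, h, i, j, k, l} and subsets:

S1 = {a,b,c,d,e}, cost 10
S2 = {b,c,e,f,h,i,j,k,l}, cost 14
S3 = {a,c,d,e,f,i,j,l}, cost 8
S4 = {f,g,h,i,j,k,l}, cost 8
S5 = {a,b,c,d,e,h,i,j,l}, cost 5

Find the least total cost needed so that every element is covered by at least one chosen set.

13

S4, S5 cover every element at cost 8 + 5 = 13.
Any cover uses at least 2 sets; among all covering selections none totals below 13.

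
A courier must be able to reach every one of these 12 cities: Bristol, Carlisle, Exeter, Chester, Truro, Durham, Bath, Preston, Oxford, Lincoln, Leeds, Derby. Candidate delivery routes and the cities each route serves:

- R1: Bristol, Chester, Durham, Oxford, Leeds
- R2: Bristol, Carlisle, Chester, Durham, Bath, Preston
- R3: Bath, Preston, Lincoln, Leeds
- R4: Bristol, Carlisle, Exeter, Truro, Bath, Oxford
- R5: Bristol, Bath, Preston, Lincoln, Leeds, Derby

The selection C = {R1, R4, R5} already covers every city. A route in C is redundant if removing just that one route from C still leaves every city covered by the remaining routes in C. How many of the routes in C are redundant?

0

Drop R1: Chester, Durham uncovered — not redundant.
Drop R4: Carlisle, Exeter, Truro uncovered — not redundant.
Drop R5: Preston, Lincoln, Derby uncovered — not redundant.
None of the routes in C is redundant.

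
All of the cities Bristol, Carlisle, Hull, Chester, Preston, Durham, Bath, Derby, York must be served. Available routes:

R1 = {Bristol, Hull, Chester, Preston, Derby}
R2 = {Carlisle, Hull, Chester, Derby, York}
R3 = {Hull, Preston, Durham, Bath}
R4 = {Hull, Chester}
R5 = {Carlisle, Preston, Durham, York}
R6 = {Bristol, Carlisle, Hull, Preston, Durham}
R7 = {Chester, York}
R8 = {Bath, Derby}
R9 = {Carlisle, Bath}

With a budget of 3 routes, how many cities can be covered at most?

Choosing R1, R2, R3 covers {Bristol, Carlisle, Hull, Chester, Preston, Durham, Bath, Derby, York} — 9 cities.
That is all 9 cities.

9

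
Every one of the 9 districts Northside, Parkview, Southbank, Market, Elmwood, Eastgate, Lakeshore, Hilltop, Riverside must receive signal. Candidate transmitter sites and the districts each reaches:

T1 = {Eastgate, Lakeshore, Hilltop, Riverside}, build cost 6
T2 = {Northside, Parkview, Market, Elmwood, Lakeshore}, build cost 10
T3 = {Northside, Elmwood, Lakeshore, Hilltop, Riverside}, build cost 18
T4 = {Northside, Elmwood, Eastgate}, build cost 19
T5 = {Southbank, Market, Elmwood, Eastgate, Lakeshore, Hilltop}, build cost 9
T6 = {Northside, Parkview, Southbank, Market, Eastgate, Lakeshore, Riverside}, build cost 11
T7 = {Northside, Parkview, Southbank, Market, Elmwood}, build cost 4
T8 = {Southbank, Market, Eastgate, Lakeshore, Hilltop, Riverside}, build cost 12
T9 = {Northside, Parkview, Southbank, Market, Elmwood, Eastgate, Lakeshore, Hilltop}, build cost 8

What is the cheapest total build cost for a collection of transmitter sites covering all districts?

10

T1, T7 cover every district at build cost 6 + 4 = 10.
Any cover uses at least 2 transmitter sites; among all covering selections none totals below 10.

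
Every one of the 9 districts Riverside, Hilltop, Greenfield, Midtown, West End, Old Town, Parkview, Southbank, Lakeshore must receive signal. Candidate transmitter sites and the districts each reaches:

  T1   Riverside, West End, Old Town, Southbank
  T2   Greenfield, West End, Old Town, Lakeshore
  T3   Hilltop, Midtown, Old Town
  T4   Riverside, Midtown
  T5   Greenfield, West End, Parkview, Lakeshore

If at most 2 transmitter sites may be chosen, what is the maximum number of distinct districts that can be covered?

7

Choosing T1, T5 covers {Riverside, Greenfield, West End, Old Town, Parkview, Southbank, Lakeshore} — 7 districts.
No choice of 2 transmitter sites does better; here Hilltop, Midtown are left uncovered.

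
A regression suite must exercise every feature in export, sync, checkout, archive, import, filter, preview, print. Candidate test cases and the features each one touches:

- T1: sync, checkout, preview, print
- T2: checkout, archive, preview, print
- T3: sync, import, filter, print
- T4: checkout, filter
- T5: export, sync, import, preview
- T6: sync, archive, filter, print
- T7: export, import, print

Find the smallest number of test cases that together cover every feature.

3

T1, T5, T6 together cover {export, sync, checkout, archive, import, filter, preview, print} — every feature.
No 2 of the 7 test cases cover everything (all 21 pairs fall short), so 3 is minimum.
Greedy (largest uncovered first) would take T1, T3, T2, T5 — 4 test cases — but 3 suffice.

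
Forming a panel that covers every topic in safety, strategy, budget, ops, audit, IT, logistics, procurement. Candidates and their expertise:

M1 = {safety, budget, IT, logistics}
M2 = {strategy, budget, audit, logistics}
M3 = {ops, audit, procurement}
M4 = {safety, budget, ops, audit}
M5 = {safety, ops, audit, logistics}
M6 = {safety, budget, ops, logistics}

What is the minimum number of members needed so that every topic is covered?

3

M1, M2, M3 together cover {safety, strategy, budget, ops, audit, IT, logistics, procurement} — every topic.
No 2 of the 6 members cover everything (all 15 pairs fall short), so 3 is minimum.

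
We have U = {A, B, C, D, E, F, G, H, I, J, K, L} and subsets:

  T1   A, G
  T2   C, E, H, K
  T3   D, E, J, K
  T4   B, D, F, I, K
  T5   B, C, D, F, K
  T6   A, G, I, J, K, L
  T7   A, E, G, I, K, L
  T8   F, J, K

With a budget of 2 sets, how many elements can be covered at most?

Choosing T5, T6 covers {A, B, C, D, F, G, I, J, K, L} — 10 elements.
No choice of 2 sets does better; here E, H are left uncovered.

10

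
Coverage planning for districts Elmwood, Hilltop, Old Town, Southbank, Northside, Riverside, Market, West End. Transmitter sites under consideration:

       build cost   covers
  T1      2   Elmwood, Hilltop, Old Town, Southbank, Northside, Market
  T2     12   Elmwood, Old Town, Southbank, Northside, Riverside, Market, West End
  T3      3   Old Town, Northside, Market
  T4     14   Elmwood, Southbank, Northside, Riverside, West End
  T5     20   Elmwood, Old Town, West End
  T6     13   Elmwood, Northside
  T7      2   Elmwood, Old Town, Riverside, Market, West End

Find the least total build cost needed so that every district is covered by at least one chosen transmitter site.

T1, T7 cover every district at build cost 2 + 2 = 4.
Any cover uses at least 2 transmitter sites; among all covering selections none totals below 4.

4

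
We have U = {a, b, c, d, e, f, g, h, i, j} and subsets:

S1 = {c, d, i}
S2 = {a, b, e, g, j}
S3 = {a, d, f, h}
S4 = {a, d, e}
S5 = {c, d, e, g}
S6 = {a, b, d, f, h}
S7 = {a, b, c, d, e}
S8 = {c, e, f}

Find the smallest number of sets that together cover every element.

3

S1, S2, S3 together cover {a, b, c, d, e, f, g, h, i, j} — every element.
No 2 of the 8 sets cover everything (all 28 pairs fall short), so 3 is minimum.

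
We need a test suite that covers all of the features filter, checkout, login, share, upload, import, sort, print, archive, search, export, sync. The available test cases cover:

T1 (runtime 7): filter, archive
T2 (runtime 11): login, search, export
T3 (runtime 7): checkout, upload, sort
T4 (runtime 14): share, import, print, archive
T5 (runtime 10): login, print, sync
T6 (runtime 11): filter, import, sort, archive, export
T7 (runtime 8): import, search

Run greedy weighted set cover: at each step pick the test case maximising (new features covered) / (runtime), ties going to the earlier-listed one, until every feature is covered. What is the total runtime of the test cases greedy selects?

Pick 1: T6 adds 5 new (filter, import, sort, archive, export) at runtime 11 (ratio 5/11).
Pick 2: T5 adds 3 new (login, print, sync) at runtime 10 (ratio 3/10).
Pick 3: T3 adds 2 new (checkout, upload) at runtime 7 (ratio 2/7).
Pick 4: T7 adds 1 new (search) at runtime 8 (ratio 1/8).
Pick 5: T4 adds 1 new (share) at runtime 14 (ratio 1/14).
Greedy total runtime: 11 + 10 + 7 + 8 + 14 = 50. (The true optimum is 49, so greedy overshoots here.)

50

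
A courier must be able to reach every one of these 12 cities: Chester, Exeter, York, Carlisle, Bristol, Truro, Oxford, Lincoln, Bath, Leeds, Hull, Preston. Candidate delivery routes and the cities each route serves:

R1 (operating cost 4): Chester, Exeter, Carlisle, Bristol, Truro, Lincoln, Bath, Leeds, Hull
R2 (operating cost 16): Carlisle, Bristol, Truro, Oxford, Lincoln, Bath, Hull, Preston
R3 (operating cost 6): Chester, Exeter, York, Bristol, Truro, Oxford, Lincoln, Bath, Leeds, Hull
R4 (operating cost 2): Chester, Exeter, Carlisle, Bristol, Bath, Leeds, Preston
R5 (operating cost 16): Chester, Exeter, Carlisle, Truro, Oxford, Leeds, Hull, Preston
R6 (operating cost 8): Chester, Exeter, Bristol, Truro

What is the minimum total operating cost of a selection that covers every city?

8

R3, R4 cover every city at operating cost 6 + 2 = 8.
Any cover uses at least 2 routes; among all covering selections none totals below 8.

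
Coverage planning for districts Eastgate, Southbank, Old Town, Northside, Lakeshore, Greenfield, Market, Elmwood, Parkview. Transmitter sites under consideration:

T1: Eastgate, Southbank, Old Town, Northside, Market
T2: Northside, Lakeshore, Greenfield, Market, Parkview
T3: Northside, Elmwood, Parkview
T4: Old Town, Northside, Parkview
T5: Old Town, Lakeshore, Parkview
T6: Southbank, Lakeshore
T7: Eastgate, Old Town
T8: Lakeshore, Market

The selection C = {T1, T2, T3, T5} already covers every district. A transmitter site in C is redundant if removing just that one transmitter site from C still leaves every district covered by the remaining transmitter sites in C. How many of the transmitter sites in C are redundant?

Drop T1: Eastgate, Southbank uncovered — not redundant.
Drop T2: Greenfield uncovered — not redundant.
Drop T3: Elmwood uncovered — not redundant.
Drop T5: the rest still cover every district — redundant.
1 redundant: T5.

1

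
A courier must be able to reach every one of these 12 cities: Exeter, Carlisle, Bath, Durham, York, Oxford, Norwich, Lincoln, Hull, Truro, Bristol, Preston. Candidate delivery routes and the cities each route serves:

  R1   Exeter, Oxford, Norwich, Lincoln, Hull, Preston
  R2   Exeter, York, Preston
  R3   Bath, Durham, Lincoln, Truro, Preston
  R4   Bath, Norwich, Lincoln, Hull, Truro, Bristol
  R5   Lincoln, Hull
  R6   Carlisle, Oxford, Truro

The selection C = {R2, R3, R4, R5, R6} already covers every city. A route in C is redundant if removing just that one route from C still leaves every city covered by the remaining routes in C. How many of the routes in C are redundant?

1

Drop R2: Exeter, York uncovered — not redundant.
Drop R3: Durham uncovered — not redundant.
Drop R4: Norwich, Bristol uncovered — not redundant.
Drop R5: the rest still cover every city — redundant.
Drop R6: Carlisle, Oxford uncovered — not redundant.
1 redundant: R5.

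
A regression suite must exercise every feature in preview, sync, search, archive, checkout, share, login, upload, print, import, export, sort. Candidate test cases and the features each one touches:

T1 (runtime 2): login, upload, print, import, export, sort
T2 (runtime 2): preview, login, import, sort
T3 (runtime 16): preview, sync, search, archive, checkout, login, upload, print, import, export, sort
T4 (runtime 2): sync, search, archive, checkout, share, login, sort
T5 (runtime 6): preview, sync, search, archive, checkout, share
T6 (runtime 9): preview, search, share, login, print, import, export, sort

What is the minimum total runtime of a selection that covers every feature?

6

T1, T2, T4 cover every feature at runtime 2 + 2 + 2 = 6.
Any cover uses at least 2 test cases; among all covering selections none totals below 6.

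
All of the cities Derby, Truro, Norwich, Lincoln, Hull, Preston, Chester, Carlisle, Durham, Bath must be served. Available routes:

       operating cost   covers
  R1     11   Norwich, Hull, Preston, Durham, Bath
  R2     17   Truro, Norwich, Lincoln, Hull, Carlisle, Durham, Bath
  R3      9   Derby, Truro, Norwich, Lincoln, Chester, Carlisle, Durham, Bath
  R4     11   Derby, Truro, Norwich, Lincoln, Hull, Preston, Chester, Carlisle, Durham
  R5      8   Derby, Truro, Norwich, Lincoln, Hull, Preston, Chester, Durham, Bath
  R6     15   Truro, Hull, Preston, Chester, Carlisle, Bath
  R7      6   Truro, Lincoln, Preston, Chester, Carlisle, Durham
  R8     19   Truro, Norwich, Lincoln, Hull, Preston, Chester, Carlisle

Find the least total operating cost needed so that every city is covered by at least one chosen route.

14

R5, R7 cover every city at operating cost 8 + 6 = 14.
Any cover uses at least 2 routes; among all covering selections none totals below 14.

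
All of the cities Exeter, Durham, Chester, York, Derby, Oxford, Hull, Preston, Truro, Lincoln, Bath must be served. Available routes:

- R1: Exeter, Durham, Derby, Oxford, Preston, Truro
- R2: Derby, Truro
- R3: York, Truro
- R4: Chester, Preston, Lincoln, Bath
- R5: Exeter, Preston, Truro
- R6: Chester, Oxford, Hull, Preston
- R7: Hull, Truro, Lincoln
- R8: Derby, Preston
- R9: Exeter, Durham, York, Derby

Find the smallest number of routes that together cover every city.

R1, R3, R4, R6 together cover {Exeter, Durham, Chester, York, Derby, Oxford, Hull, Preston, Truro, Lincoln, Bath} — every city.
No 3 of the 9 routes cover everything (all 84 triples fall short), so 4 is minimum.

4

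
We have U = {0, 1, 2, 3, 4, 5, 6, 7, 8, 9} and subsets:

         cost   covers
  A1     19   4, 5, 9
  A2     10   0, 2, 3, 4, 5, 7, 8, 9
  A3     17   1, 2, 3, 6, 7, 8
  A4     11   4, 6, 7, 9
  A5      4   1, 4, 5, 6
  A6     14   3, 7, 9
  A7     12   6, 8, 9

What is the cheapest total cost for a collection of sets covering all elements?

14

A2, A5 cover every element at cost 10 + 4 = 14.
Any cover uses at least 2 sets; among all covering selections none totals below 14.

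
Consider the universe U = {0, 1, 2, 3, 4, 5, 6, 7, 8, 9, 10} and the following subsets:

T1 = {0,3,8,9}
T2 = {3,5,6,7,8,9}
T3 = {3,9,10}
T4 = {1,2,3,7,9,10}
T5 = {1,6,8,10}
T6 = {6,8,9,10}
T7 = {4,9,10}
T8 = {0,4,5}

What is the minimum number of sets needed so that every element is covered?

3

T2, T4, T8 together cover {0, 1, 2, 3, 4, 5, 6, 7, 8, 9, 10} — every element.
No 2 of the 8 sets cover everything (all 28 pairs fall short), so 3 is minimum.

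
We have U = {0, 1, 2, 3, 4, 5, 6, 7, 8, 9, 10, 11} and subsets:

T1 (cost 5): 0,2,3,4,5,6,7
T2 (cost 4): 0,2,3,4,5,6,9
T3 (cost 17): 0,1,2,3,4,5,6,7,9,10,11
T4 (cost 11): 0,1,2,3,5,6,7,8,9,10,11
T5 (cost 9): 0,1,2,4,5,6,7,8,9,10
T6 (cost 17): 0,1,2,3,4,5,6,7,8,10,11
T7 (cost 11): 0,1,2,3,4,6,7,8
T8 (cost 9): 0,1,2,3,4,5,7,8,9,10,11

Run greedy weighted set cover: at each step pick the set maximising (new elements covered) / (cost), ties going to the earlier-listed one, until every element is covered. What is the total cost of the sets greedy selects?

Pick 1: T2 adds 7 new (0, 2, 3, 4, 5, 6, 9) at cost 4 (ratio 7/4).
Pick 2: T8 adds 5 new (1, 7, 8, 10, 11) at cost 9 (ratio 5/9).
Greedy total cost: 4 + 9 = 13.

13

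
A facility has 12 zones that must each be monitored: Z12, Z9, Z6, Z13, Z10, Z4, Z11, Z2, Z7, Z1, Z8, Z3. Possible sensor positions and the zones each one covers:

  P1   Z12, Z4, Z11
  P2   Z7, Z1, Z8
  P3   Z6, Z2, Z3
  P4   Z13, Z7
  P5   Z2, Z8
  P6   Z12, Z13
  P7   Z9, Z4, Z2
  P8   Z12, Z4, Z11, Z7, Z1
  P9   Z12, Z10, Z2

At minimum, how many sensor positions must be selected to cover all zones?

6

P1, P2, P3, P4, P7, P9 together cover {Z12, Z9, Z6, Z13, Z10, Z4, Z11, Z2, Z7, Z1, Z8, Z3} — every zone.
No 5 of the 9 sensor positions cover everything (all 126 size-5 selections fall short), so 6 is minimum.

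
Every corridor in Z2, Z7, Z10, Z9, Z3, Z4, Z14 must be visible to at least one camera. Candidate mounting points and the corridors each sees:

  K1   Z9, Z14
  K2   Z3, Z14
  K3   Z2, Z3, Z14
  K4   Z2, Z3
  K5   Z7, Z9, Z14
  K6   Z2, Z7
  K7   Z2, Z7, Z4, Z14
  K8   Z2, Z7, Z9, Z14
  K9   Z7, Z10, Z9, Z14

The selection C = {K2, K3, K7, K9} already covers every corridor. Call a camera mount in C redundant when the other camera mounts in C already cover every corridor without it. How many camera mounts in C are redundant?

Drop K2: the rest still cover every corridor — redundant.
Drop K3: the rest still cover every corridor — redundant.
Drop K7: Z4 uncovered — not redundant.
Drop K9: Z10, Z9 uncovered — not redundant.
2 redundant: K2, K3.

2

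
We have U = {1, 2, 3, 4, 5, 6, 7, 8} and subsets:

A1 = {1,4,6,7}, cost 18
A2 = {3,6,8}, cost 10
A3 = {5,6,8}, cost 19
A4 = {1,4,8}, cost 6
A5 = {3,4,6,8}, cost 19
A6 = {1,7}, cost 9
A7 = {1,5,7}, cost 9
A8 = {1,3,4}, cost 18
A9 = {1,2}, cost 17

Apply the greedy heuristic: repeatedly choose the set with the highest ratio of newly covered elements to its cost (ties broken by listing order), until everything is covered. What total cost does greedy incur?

Pick 1: A4 adds 3 new (1, 4, 8) at cost 6 (ratio 3/6).
Pick 2: A7 adds 2 new (5, 7) at cost 9 (ratio 2/9).
Pick 3: A2 adds 2 new (3, 6) at cost 10 (ratio 2/10).
Pick 4: A9 adds 1 new (2) at cost 17 (ratio 1/17).
Greedy total cost: 6 + 9 + 10 + 17 = 42.

42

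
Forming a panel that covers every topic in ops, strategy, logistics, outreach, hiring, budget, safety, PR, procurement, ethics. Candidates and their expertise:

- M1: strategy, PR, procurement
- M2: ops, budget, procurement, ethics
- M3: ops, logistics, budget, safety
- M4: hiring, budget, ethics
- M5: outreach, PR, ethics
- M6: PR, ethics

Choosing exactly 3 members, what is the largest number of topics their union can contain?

9

Choosing M1, M3, M4 covers {ops, strategy, logistics, hiring, budget, safety, PR, procurement, ethics} — 9 topics.
No choice of 3 members does better; here outreach is left uncovered.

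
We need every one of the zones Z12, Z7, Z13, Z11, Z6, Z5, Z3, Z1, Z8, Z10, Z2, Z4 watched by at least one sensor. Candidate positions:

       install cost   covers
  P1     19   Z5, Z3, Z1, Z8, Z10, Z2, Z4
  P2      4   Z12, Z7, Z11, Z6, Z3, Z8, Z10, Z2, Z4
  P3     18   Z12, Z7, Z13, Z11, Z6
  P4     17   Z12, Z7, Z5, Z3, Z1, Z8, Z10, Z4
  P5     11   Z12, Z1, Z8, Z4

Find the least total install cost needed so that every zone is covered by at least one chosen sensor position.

P1, P3 cover every zone at install cost 19 + 18 = 37.
Any cover uses at least 2 sensor positions; among all covering selections none totals below 37.
Greedy by coverage-per-install cost would pick P2, P4, P3 for 39 — worse than the optimum 37.

37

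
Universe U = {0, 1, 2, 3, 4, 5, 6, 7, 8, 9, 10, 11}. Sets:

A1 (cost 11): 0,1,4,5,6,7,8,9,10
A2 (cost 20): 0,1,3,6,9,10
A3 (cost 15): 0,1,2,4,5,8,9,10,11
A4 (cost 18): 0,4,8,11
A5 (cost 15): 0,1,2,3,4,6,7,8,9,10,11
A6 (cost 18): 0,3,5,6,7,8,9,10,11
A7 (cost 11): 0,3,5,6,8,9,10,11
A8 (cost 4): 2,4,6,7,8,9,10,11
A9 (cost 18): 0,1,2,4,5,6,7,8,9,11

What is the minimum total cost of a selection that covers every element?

26

A1, A5 cover every element at cost 11 + 15 = 26.
Any cover uses at least 2 sets; among all covering selections none totals below 26.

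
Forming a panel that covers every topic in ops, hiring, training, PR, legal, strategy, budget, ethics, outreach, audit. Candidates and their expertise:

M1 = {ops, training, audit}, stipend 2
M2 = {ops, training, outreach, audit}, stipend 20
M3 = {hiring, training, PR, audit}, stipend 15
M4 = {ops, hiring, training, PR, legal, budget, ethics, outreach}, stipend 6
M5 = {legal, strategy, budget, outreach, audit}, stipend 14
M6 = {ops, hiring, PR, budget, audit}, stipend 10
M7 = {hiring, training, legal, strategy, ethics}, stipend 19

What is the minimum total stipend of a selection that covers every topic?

M4, M5 cover every topic at stipend 6 + 14 = 20.
Any cover uses at least 2 members; among all covering selections none totals below 20.
Greedy by coverage-per-stipend would pick M1, M4, M5 for 22 — worse than the optimum 20.

20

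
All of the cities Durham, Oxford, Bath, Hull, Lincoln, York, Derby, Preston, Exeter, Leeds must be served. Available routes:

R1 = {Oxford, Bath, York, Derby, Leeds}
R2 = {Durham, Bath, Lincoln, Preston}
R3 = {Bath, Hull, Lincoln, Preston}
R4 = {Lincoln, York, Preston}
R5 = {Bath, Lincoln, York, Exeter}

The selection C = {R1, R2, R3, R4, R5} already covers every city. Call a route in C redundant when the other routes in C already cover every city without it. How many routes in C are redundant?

1

Drop R1: Oxford, Derby, Leeds uncovered — not redundant.
Drop R2: Durham uncovered — not redundant.
Drop R3: Hull uncovered — not redundant.
Drop R4: the rest still cover every city — redundant.
Drop R5: Exeter uncovered — not redundant.
1 redundant: R4.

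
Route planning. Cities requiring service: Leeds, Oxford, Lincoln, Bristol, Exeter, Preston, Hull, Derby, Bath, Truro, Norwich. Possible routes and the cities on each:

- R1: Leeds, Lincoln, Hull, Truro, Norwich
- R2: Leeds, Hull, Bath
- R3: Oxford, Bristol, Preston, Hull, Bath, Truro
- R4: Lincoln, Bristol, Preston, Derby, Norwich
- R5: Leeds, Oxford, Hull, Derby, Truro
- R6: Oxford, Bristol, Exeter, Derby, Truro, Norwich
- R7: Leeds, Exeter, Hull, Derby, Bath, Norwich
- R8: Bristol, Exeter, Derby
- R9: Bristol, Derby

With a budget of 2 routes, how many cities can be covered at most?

Choosing R3, R7 covers {Leeds, Oxford, Bristol, Exeter, Preston, Hull, Derby, Bath, Truro, Norwich} — 10 cities.
No choice of 2 routes does better; here Lincoln is left uncovered.

10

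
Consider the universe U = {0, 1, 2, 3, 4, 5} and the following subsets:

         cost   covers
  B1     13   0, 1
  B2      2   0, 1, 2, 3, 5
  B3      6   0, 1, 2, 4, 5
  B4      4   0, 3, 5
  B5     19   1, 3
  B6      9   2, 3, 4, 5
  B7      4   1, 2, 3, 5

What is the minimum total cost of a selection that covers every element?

B2, B3 cover every element at cost 2 + 6 = 8.
Any cover uses at least 2 sets; among all covering selections none totals below 8.

8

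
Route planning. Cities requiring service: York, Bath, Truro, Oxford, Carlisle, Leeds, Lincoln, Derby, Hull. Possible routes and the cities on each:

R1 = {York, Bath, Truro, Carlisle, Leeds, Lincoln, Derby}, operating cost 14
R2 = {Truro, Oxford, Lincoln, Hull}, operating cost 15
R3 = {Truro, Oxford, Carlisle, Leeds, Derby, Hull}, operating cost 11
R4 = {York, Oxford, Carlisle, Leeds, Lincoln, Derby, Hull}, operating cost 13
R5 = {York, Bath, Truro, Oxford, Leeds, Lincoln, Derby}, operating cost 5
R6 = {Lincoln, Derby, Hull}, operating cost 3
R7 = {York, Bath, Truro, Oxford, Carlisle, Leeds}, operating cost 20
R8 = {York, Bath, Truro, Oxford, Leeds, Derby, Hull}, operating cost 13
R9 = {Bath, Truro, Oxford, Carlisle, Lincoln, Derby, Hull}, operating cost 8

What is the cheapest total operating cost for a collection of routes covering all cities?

13

R5, R9 cover every city at operating cost 5 + 8 = 13.
Any cover uses at least 2 routes; among all covering selections none totals below 13.
Greedy by coverage-per-operating cost would pick R5, R6, R9 for 16 — worse than the optimum 13.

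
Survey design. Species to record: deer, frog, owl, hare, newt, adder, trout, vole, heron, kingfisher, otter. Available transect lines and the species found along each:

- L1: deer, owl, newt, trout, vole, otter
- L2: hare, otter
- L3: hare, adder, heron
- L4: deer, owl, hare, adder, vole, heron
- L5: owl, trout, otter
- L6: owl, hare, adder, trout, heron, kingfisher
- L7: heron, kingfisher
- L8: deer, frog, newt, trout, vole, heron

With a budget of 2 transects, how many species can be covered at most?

Choosing L1, L6 covers {deer, owl, hare, newt, adder, trout, vole, heron, kingfisher, otter} — 10 species.
No choice of 2 transects does better; here frog is left uncovered.

10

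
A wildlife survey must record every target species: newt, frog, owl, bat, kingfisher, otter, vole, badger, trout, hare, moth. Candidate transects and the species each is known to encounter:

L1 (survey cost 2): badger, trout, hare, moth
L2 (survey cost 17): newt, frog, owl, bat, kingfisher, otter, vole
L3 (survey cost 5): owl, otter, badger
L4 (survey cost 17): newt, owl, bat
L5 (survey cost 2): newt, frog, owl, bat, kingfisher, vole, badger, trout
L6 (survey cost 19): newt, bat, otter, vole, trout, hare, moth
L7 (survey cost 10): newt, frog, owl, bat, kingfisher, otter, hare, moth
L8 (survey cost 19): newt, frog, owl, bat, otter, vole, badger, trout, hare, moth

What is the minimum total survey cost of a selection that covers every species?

L1, L3, L5 cover every species at survey cost 2 + 5 + 2 = 9.
Any cover uses at least 2 transects; among all covering selections none totals below 9.

9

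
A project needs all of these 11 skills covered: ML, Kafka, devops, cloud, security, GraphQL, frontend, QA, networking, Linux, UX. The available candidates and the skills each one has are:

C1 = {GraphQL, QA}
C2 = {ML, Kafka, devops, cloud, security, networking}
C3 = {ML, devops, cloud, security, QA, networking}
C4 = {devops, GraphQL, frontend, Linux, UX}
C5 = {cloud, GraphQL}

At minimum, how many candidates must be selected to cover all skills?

C1, C2, C4 together cover {ML, Kafka, devops, cloud, security, GraphQL, frontend, QA, networking, Linux, UX} — every skill.
No 2 of the 5 candidates cover everything (all 10 pairs fall short), so 3 is minimum.

3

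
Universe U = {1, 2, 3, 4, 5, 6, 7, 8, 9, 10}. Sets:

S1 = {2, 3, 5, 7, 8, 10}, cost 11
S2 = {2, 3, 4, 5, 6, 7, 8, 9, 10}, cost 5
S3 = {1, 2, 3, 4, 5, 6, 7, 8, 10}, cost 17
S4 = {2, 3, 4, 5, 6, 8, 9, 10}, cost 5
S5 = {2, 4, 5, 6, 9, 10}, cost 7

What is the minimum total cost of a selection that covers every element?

22

S2, S3 cover every element at cost 5 + 17 = 22.
Any cover uses at least 2 sets; among all covering selections none totals below 22.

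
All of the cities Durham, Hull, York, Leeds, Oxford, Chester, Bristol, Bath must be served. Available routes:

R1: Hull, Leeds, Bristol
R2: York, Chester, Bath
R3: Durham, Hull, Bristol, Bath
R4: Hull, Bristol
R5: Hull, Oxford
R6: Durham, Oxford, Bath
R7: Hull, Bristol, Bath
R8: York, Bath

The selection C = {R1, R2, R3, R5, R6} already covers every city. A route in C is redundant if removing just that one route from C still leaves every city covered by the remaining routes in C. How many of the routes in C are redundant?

3

Drop R1: Leeds uncovered — not redundant.
Drop R2: York, Chester uncovered — not redundant.
Drop R3: the rest still cover every city — redundant.
Drop R5: the rest still cover every city — redundant.
Drop R6: the rest still cover every city — redundant.
3 redundant: R3, R5, R6.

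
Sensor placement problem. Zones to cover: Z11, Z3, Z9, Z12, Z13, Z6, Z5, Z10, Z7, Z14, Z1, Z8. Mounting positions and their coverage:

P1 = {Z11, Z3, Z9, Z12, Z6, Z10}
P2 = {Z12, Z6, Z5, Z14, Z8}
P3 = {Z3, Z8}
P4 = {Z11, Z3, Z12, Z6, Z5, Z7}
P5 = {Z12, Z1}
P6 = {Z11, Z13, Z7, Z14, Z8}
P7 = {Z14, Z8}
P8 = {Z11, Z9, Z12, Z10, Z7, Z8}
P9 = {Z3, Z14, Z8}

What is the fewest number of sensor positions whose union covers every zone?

4

P1, P2, P5, P6 together cover {Z11, Z3, Z9, Z12, Z13, Z6, Z5, Z10, Z7, Z14, Z1, Z8} — every zone.
No 3 of the 9 sensor positions cover everything (all 84 triples fall short), so 4 is minimum.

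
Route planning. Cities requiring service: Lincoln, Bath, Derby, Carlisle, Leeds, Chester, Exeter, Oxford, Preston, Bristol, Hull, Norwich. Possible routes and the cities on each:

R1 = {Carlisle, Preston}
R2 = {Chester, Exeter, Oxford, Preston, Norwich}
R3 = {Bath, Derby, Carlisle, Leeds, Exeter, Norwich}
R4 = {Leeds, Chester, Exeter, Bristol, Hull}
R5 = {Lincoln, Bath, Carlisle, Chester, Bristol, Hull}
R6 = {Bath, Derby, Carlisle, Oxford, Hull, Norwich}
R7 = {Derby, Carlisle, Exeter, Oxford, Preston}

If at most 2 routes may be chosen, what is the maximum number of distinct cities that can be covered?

10

Choosing R2, R5 covers {Lincoln, Bath, Carlisle, Chester, Exeter, Oxford, Preston, Bristol, Hull, Norwich} — 10 cities.
No choice of 2 routes does better; here Derby, Leeds are left uncovered.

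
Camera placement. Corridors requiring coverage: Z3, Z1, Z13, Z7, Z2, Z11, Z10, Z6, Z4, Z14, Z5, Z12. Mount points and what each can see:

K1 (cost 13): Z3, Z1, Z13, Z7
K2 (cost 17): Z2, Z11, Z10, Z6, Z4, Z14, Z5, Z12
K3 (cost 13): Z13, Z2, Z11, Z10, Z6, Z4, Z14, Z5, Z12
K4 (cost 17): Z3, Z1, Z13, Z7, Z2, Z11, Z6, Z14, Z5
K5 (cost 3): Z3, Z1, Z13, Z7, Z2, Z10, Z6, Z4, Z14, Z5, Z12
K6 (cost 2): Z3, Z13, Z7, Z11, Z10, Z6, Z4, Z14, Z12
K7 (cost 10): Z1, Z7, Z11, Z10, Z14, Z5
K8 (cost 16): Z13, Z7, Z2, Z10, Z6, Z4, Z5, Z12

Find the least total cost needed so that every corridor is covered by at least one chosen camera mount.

K5, K6 cover every corridor at cost 3 + 2 = 5.
Any cover uses at least 2 camera mounts; among all covering selections none totals below 5.

5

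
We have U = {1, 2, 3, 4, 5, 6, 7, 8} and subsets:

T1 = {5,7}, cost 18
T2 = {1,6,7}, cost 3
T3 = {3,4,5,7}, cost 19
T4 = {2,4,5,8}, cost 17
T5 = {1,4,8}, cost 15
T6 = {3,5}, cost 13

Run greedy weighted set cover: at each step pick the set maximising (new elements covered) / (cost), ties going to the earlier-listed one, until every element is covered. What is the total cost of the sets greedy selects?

Pick 1: T2 adds 3 new (1, 6, 7) at cost 3 (ratio 3/3).
Pick 2: T4 adds 4 new (2, 4, 5, 8) at cost 17 (ratio 4/17).
Pick 3: T6 adds 1 new (3) at cost 13 (ratio 1/13).
Greedy total cost: 3 + 17 + 13 = 33.

33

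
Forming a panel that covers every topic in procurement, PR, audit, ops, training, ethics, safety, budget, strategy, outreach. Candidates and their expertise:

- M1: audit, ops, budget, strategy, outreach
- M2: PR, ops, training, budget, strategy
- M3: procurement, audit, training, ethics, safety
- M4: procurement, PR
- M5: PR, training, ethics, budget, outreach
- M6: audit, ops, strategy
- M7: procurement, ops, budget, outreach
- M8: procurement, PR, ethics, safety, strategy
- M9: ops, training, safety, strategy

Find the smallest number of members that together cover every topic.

3

M1, M2, M3 together cover {procurement, PR, audit, ops, training, ethics, safety, budget, strategy, outreach} — every topic.
No 2 of the 9 members cover everything (all 36 pairs fall short), so 3 is minimum.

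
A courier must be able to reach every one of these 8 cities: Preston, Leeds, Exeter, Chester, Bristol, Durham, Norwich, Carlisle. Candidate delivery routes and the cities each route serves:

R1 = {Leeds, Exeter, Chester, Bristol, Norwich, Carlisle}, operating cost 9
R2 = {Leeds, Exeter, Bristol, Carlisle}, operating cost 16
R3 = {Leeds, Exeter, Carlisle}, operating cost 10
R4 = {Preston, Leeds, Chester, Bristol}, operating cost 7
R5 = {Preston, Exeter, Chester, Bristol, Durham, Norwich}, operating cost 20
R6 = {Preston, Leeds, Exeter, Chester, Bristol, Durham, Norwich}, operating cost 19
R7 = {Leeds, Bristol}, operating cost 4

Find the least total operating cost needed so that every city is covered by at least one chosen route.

28

R1, R6 cover every city at operating cost 9 + 19 = 28.
Any cover uses at least 2 routes; among all covering selections none totals below 28.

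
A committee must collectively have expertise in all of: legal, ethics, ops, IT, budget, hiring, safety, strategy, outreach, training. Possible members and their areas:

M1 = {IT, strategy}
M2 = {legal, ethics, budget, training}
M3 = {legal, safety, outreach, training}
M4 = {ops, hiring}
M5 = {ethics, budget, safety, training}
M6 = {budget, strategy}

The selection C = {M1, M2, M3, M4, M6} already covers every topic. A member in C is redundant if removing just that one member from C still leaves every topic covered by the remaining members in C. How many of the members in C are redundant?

1

Drop M1: IT uncovered — not redundant.
Drop M2: ethics uncovered — not redundant.
Drop M3: safety, outreach uncovered — not redundant.
Drop M4: ops, hiring uncovered — not redundant.
Drop M6: the rest still cover every topic — redundant.
1 redundant: M6.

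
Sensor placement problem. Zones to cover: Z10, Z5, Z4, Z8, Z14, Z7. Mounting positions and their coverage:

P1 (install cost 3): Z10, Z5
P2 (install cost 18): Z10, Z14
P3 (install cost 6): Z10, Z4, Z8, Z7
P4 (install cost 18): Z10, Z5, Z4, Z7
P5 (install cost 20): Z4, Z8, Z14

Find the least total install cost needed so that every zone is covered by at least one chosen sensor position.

27

P1, P2, P3 cover every zone at install cost 3 + 18 + 6 = 27.
Any cover uses at least 2 sensor positions; among all covering selections none totals below 27.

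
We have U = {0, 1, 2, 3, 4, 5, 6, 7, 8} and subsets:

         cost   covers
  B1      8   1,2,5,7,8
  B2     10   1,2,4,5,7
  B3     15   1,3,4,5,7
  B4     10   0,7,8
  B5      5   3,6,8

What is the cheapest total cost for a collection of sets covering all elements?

25

B2, B4, B5 cover every element at cost 10 + 10 + 5 = 25.
Any cover uses at least 3 sets; among all covering selections none totals below 25.
Greedy by coverage-per-cost would pick B1, B5, B2, B4 for 33 — worse than the optimum 25.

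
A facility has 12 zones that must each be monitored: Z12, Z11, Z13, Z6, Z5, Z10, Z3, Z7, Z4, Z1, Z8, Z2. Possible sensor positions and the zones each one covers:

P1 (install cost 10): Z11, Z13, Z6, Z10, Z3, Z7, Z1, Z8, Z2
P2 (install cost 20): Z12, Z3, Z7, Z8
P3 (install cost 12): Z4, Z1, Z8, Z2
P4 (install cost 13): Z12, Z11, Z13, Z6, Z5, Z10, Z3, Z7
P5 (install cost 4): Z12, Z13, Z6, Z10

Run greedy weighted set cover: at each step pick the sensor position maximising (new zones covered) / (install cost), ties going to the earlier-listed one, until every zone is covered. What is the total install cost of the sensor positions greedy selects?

Pick 1: P5 adds 4 new (Z12, Z13, Z6, Z10) at install cost 4 (ratio 4/4).
Pick 2: P1 adds 6 new (Z11, Z3, Z7, Z1, Z8, Z2) at install cost 10 (ratio 6/10).
Pick 3: P3 adds 1 new (Z4) at install cost 12 (ratio 1/12).
Pick 4: P4 adds 1 new (Z5) at install cost 13 (ratio 1/13).
Greedy total install cost: 4 + 10 + 12 + 13 = 39. (The true optimum is 25, so greedy overshoots here.)

39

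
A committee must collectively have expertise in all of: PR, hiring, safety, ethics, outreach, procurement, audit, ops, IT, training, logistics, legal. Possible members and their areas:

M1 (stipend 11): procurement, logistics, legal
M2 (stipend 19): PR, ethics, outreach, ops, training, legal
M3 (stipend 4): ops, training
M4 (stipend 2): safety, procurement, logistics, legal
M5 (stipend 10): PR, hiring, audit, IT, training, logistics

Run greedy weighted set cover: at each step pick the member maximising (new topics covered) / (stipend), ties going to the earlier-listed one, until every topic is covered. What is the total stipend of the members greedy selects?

Pick 1: M4 adds 4 new (safety, procurement, logistics, legal) at stipend 2 (ratio 4/2).
Pick 2: M3 adds 2 new (ops, training) at stipend 4 (ratio 2/4).
Pick 3: M5 adds 4 new (PR, hiring, audit, IT) at stipend 10 (ratio 4/10).
Pick 4: M2 adds 2 new (ethics, outreach) at stipend 19 (ratio 2/19).
Greedy total stipend: 2 + 4 + 10 + 19 = 35. (The true optimum is 31, so greedy overshoots here.)

35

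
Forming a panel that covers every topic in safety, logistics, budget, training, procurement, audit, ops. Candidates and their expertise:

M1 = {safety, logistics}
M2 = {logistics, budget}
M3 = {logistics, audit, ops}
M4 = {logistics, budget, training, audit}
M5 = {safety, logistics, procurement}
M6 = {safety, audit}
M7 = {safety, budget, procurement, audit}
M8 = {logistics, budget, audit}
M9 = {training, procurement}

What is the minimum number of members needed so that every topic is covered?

M3, M4, M5 together cover {safety, logistics, budget, training, procurement, audit, ops} — every topic.
No 2 of the 9 members cover everything (all 36 pairs fall short), so 3 is minimum.

3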